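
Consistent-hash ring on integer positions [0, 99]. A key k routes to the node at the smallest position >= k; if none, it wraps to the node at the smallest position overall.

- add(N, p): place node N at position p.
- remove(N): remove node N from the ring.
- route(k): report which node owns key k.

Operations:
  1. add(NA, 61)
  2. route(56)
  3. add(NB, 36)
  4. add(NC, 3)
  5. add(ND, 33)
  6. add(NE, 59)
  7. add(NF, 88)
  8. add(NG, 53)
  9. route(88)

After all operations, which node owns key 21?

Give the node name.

Op 1: add NA@61 -> ring=[61:NA]
Op 2: route key 56: smallest pos >= 56 is 61 -> NA
Op 3: add NB@36 -> ring=[36:NB,61:NA]
Op 4: add NC@3 -> ring=[3:NC,36:NB,61:NA]
Op 5: add ND@33 -> ring=[3:NC,33:ND,36:NB,61:NA]
Op 6: add NE@59 -> ring=[3:NC,33:ND,36:NB,59:NE,61:NA]
Op 7: add NF@88 -> ring=[3:NC,33:ND,36:NB,59:NE,61:NA,88:NF]
Op 8: add NG@53 -> ring=[3:NC,33:ND,36:NB,53:NG,59:NE,61:NA,88:NF]
Op 9: route key 88: smallest pos >= 88 is 88 -> NF
Final route key 21: smallest pos >= 21 is 33 -> ND

Answer: ND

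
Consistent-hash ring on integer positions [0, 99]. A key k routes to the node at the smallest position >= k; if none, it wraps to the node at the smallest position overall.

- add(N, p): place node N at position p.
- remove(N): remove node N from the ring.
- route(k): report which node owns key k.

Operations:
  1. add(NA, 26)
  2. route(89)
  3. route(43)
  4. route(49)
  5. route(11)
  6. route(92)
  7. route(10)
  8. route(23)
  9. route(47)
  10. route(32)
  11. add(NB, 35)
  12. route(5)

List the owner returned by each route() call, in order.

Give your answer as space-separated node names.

Op 1: add NA@26 -> ring=[26:NA]
Op 2: route key 89: none >= 89, wrap to smallest pos 26 -> NA
Op 3: route key 43: none >= 43, wrap to smallest pos 26 -> NA
Op 4: route key 49: none >= 49, wrap to smallest pos 26 -> NA
Op 5: route key 11: smallest pos >= 11 is 26 -> NA
Op 6: route key 92: none >= 92, wrap to smallest pos 26 -> NA
Op 7: route key 10: smallest pos >= 10 is 26 -> NA
Op 8: route key 23: smallest pos >= 23 is 26 -> NA
Op 9: route key 47: none >= 47, wrap to smallest pos 26 -> NA
Op 10: route key 32: none >= 32, wrap to smallest pos 26 -> NA
Op 11: add NB@35 -> ring=[26:NA,35:NB]
Op 12: route key 5: smallest pos >= 5 is 26 -> NA

Answer: NA NA NA NA NA NA NA NA NA NA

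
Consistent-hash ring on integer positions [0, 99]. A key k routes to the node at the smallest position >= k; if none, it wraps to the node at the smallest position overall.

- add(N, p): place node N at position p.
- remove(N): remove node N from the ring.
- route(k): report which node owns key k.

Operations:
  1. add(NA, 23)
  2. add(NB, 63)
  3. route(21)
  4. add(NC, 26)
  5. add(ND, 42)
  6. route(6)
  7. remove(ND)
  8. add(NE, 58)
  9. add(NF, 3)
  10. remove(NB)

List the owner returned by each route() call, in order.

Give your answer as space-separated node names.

Op 1: add NA@23 -> ring=[23:NA]
Op 2: add NB@63 -> ring=[23:NA,63:NB]
Op 3: route key 21: smallest pos >= 21 is 23 -> NA
Op 4: add NC@26 -> ring=[23:NA,26:NC,63:NB]
Op 5: add ND@42 -> ring=[23:NA,26:NC,42:ND,63:NB]
Op 6: route key 6: smallest pos >= 6 is 23 -> NA
Op 7: remove ND -> ring=[23:NA,26:NC,63:NB]
Op 8: add NE@58 -> ring=[23:NA,26:NC,58:NE,63:NB]
Op 9: add NF@3 -> ring=[3:NF,23:NA,26:NC,58:NE,63:NB]
Op 10: remove NB -> ring=[3:NF,23:NA,26:NC,58:NE]

Answer: NA NA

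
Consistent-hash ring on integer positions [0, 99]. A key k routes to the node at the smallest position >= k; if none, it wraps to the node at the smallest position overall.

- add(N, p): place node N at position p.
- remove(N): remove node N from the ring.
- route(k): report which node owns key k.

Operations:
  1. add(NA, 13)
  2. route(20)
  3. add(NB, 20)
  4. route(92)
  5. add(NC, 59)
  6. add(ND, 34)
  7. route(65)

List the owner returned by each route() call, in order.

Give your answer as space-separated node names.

Answer: NA NA NA

Derivation:
Op 1: add NA@13 -> ring=[13:NA]
Op 2: route key 20: none >= 20, wrap to smallest pos 13 -> NA
Op 3: add NB@20 -> ring=[13:NA,20:NB]
Op 4: route key 92: none >= 92, wrap to smallest pos 13 -> NA
Op 5: add NC@59 -> ring=[13:NA,20:NB,59:NC]
Op 6: add ND@34 -> ring=[13:NA,20:NB,34:ND,59:NC]
Op 7: route key 65: none >= 65, wrap to smallest pos 13 -> NA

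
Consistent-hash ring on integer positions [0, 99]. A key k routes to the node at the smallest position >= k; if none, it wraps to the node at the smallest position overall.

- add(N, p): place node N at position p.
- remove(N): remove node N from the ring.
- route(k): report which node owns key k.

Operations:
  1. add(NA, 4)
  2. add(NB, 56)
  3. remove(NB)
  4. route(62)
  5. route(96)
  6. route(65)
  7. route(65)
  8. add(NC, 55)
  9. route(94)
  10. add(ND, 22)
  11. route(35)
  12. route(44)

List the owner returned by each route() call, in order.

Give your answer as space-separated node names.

Op 1: add NA@4 -> ring=[4:NA]
Op 2: add NB@56 -> ring=[4:NA,56:NB]
Op 3: remove NB -> ring=[4:NA]
Op 4: route key 62: none >= 62, wrap to smallest pos 4 -> NA
Op 5: route key 96: none >= 96, wrap to smallest pos 4 -> NA
Op 6: route key 65: none >= 65, wrap to smallest pos 4 -> NA
Op 7: route key 65: none >= 65, wrap to smallest pos 4 -> NA
Op 8: add NC@55 -> ring=[4:NA,55:NC]
Op 9: route key 94: none >= 94, wrap to smallest pos 4 -> NA
Op 10: add ND@22 -> ring=[4:NA,22:ND,55:NC]
Op 11: route key 35: smallest pos >= 35 is 55 -> NC
Op 12: route key 44: smallest pos >= 44 is 55 -> NC

Answer: NA NA NA NA NA NC NC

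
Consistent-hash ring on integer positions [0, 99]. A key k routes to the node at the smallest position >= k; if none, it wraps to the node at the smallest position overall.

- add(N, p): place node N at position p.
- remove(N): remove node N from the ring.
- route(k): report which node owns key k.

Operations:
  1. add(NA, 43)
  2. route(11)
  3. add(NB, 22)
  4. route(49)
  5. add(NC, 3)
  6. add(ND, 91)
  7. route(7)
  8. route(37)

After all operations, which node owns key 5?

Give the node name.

Answer: NB

Derivation:
Op 1: add NA@43 -> ring=[43:NA]
Op 2: route key 11: smallest pos >= 11 is 43 -> NA
Op 3: add NB@22 -> ring=[22:NB,43:NA]
Op 4: route key 49: none >= 49, wrap to smallest pos 22 -> NB
Op 5: add NC@3 -> ring=[3:NC,22:NB,43:NA]
Op 6: add ND@91 -> ring=[3:NC,22:NB,43:NA,91:ND]
Op 7: route key 7: smallest pos >= 7 is 22 -> NB
Op 8: route key 37: smallest pos >= 37 is 43 -> NA
Final route key 5: smallest pos >= 5 is 22 -> NB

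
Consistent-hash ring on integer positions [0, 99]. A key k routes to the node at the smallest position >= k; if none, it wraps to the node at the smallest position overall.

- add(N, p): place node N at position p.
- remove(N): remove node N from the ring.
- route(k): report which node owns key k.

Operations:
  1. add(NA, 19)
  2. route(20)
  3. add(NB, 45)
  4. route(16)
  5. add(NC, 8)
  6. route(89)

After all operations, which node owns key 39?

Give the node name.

Op 1: add NA@19 -> ring=[19:NA]
Op 2: route key 20: none >= 20, wrap to smallest pos 19 -> NA
Op 3: add NB@45 -> ring=[19:NA,45:NB]
Op 4: route key 16: smallest pos >= 16 is 19 -> NA
Op 5: add NC@8 -> ring=[8:NC,19:NA,45:NB]
Op 6: route key 89: none >= 89, wrap to smallest pos 8 -> NC
Final route key 39: smallest pos >= 39 is 45 -> NB

Answer: NB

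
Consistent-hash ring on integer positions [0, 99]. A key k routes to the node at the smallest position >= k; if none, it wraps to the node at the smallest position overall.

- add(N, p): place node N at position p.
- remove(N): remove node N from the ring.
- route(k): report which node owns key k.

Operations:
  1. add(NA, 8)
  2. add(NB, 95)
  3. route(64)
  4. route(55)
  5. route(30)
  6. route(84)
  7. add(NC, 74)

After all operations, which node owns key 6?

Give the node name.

Op 1: add NA@8 -> ring=[8:NA]
Op 2: add NB@95 -> ring=[8:NA,95:NB]
Op 3: route key 64: smallest pos >= 64 is 95 -> NB
Op 4: route key 55: smallest pos >= 55 is 95 -> NB
Op 5: route key 30: smallest pos >= 30 is 95 -> NB
Op 6: route key 84: smallest pos >= 84 is 95 -> NB
Op 7: add NC@74 -> ring=[8:NA,74:NC,95:NB]
Final route key 6: smallest pos >= 6 is 8 -> NA

Answer: NA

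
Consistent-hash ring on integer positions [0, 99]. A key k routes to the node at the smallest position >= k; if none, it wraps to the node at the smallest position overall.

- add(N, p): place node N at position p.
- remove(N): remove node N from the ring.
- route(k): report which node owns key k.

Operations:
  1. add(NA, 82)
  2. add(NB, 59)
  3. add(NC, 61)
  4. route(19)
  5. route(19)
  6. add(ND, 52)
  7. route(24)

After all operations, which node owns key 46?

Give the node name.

Answer: ND

Derivation:
Op 1: add NA@82 -> ring=[82:NA]
Op 2: add NB@59 -> ring=[59:NB,82:NA]
Op 3: add NC@61 -> ring=[59:NB,61:NC,82:NA]
Op 4: route key 19: smallest pos >= 19 is 59 -> NB
Op 5: route key 19: smallest pos >= 19 is 59 -> NB
Op 6: add ND@52 -> ring=[52:ND,59:NB,61:NC,82:NA]
Op 7: route key 24: smallest pos >= 24 is 52 -> ND
Final route key 46: smallest pos >= 46 is 52 -> ND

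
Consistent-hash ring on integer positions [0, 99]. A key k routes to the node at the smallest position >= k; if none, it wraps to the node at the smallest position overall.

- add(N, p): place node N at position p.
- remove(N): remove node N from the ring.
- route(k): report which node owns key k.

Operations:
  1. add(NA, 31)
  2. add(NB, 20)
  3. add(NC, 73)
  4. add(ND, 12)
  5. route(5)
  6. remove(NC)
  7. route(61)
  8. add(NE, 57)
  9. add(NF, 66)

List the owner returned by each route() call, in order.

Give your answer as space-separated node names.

Answer: ND ND

Derivation:
Op 1: add NA@31 -> ring=[31:NA]
Op 2: add NB@20 -> ring=[20:NB,31:NA]
Op 3: add NC@73 -> ring=[20:NB,31:NA,73:NC]
Op 4: add ND@12 -> ring=[12:ND,20:NB,31:NA,73:NC]
Op 5: route key 5: smallest pos >= 5 is 12 -> ND
Op 6: remove NC -> ring=[12:ND,20:NB,31:NA]
Op 7: route key 61: none >= 61, wrap to smallest pos 12 -> ND
Op 8: add NE@57 -> ring=[12:ND,20:NB,31:NA,57:NE]
Op 9: add NF@66 -> ring=[12:ND,20:NB,31:NA,57:NE,66:NF]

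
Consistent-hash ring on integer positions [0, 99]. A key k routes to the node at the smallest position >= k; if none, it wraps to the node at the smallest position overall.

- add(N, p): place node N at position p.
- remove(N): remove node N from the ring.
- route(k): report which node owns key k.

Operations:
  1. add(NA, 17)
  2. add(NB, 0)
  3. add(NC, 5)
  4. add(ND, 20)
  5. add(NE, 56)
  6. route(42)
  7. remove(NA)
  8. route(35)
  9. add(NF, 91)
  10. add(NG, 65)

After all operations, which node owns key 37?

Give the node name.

Answer: NE

Derivation:
Op 1: add NA@17 -> ring=[17:NA]
Op 2: add NB@0 -> ring=[0:NB,17:NA]
Op 3: add NC@5 -> ring=[0:NB,5:NC,17:NA]
Op 4: add ND@20 -> ring=[0:NB,5:NC,17:NA,20:ND]
Op 5: add NE@56 -> ring=[0:NB,5:NC,17:NA,20:ND,56:NE]
Op 6: route key 42: smallest pos >= 42 is 56 -> NE
Op 7: remove NA -> ring=[0:NB,5:NC,20:ND,56:NE]
Op 8: route key 35: smallest pos >= 35 is 56 -> NE
Op 9: add NF@91 -> ring=[0:NB,5:NC,20:ND,56:NE,91:NF]
Op 10: add NG@65 -> ring=[0:NB,5:NC,20:ND,56:NE,65:NG,91:NF]
Final route key 37: smallest pos >= 37 is 56 -> NE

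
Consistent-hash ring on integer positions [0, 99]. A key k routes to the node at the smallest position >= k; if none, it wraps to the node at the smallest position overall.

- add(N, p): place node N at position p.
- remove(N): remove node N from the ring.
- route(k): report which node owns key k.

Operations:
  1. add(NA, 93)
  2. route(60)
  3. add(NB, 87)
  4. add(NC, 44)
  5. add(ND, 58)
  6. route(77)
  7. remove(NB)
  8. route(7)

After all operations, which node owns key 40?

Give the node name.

Answer: NC

Derivation:
Op 1: add NA@93 -> ring=[93:NA]
Op 2: route key 60: smallest pos >= 60 is 93 -> NA
Op 3: add NB@87 -> ring=[87:NB,93:NA]
Op 4: add NC@44 -> ring=[44:NC,87:NB,93:NA]
Op 5: add ND@58 -> ring=[44:NC,58:ND,87:NB,93:NA]
Op 6: route key 77: smallest pos >= 77 is 87 -> NB
Op 7: remove NB -> ring=[44:NC,58:ND,93:NA]
Op 8: route key 7: smallest pos >= 7 is 44 -> NC
Final route key 40: smallest pos >= 40 is 44 -> NC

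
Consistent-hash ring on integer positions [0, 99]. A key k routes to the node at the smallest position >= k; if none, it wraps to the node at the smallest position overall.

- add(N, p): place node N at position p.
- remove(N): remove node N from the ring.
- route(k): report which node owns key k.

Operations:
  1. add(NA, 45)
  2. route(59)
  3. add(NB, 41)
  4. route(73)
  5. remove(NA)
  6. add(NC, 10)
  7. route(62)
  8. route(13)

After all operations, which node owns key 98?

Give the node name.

Answer: NC

Derivation:
Op 1: add NA@45 -> ring=[45:NA]
Op 2: route key 59: none >= 59, wrap to smallest pos 45 -> NA
Op 3: add NB@41 -> ring=[41:NB,45:NA]
Op 4: route key 73: none >= 73, wrap to smallest pos 41 -> NB
Op 5: remove NA -> ring=[41:NB]
Op 6: add NC@10 -> ring=[10:NC,41:NB]
Op 7: route key 62: none >= 62, wrap to smallest pos 10 -> NC
Op 8: route key 13: smallest pos >= 13 is 41 -> NB
Final route key 98: none >= 98, wrap to smallest pos 10 -> NC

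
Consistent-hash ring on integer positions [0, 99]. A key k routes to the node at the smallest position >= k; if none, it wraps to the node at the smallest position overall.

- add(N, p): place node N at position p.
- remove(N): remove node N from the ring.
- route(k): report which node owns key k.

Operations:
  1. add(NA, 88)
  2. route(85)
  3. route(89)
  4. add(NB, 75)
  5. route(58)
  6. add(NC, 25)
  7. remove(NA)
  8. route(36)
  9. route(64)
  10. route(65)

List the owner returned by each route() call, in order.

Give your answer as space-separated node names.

Answer: NA NA NB NB NB NB

Derivation:
Op 1: add NA@88 -> ring=[88:NA]
Op 2: route key 85: smallest pos >= 85 is 88 -> NA
Op 3: route key 89: none >= 89, wrap to smallest pos 88 -> NA
Op 4: add NB@75 -> ring=[75:NB,88:NA]
Op 5: route key 58: smallest pos >= 58 is 75 -> NB
Op 6: add NC@25 -> ring=[25:NC,75:NB,88:NA]
Op 7: remove NA -> ring=[25:NC,75:NB]
Op 8: route key 36: smallest pos >= 36 is 75 -> NB
Op 9: route key 64: smallest pos >= 64 is 75 -> NB
Op 10: route key 65: smallest pos >= 65 is 75 -> NB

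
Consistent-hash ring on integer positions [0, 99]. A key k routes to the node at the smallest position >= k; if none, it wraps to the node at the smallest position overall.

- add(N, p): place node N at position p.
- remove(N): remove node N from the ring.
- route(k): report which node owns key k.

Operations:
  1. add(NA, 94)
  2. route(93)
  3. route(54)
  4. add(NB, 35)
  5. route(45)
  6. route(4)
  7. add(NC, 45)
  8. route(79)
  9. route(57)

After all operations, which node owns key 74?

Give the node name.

Answer: NA

Derivation:
Op 1: add NA@94 -> ring=[94:NA]
Op 2: route key 93: smallest pos >= 93 is 94 -> NA
Op 3: route key 54: smallest pos >= 54 is 94 -> NA
Op 4: add NB@35 -> ring=[35:NB,94:NA]
Op 5: route key 45: smallest pos >= 45 is 94 -> NA
Op 6: route key 4: smallest pos >= 4 is 35 -> NB
Op 7: add NC@45 -> ring=[35:NB,45:NC,94:NA]
Op 8: route key 79: smallest pos >= 79 is 94 -> NA
Op 9: route key 57: smallest pos >= 57 is 94 -> NA
Final route key 74: smallest pos >= 74 is 94 -> NA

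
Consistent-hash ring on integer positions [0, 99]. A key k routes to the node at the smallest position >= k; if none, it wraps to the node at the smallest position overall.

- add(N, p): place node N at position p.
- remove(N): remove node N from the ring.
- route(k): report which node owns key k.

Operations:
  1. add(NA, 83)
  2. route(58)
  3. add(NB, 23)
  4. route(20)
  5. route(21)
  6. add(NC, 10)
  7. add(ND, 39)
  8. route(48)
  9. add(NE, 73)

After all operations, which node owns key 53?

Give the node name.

Op 1: add NA@83 -> ring=[83:NA]
Op 2: route key 58: smallest pos >= 58 is 83 -> NA
Op 3: add NB@23 -> ring=[23:NB,83:NA]
Op 4: route key 20: smallest pos >= 20 is 23 -> NB
Op 5: route key 21: smallest pos >= 21 is 23 -> NB
Op 6: add NC@10 -> ring=[10:NC,23:NB,83:NA]
Op 7: add ND@39 -> ring=[10:NC,23:NB,39:ND,83:NA]
Op 8: route key 48: smallest pos >= 48 is 83 -> NA
Op 9: add NE@73 -> ring=[10:NC,23:NB,39:ND,73:NE,83:NA]
Final route key 53: smallest pos >= 53 is 73 -> NE

Answer: NE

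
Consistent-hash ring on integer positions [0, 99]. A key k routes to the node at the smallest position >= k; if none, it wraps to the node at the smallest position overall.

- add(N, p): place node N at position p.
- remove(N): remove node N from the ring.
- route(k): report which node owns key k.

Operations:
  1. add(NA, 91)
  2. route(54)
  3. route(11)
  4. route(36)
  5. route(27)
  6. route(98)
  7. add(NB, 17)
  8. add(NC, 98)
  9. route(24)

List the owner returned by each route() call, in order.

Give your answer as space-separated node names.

Answer: NA NA NA NA NA NA

Derivation:
Op 1: add NA@91 -> ring=[91:NA]
Op 2: route key 54: smallest pos >= 54 is 91 -> NA
Op 3: route key 11: smallest pos >= 11 is 91 -> NA
Op 4: route key 36: smallest pos >= 36 is 91 -> NA
Op 5: route key 27: smallest pos >= 27 is 91 -> NA
Op 6: route key 98: none >= 98, wrap to smallest pos 91 -> NA
Op 7: add NB@17 -> ring=[17:NB,91:NA]
Op 8: add NC@98 -> ring=[17:NB,91:NA,98:NC]
Op 9: route key 24: smallest pos >= 24 is 91 -> NA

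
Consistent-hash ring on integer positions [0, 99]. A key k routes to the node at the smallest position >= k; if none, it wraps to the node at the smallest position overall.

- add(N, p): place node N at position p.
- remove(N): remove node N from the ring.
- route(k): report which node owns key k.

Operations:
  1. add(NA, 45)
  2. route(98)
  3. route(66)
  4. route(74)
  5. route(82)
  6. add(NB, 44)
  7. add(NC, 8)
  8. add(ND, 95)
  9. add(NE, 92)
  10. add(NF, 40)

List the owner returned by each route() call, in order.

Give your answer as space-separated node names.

Answer: NA NA NA NA

Derivation:
Op 1: add NA@45 -> ring=[45:NA]
Op 2: route key 98: none >= 98, wrap to smallest pos 45 -> NA
Op 3: route key 66: none >= 66, wrap to smallest pos 45 -> NA
Op 4: route key 74: none >= 74, wrap to smallest pos 45 -> NA
Op 5: route key 82: none >= 82, wrap to smallest pos 45 -> NA
Op 6: add NB@44 -> ring=[44:NB,45:NA]
Op 7: add NC@8 -> ring=[8:NC,44:NB,45:NA]
Op 8: add ND@95 -> ring=[8:NC,44:NB,45:NA,95:ND]
Op 9: add NE@92 -> ring=[8:NC,44:NB,45:NA,92:NE,95:ND]
Op 10: add NF@40 -> ring=[8:NC,40:NF,44:NB,45:NA,92:NE,95:ND]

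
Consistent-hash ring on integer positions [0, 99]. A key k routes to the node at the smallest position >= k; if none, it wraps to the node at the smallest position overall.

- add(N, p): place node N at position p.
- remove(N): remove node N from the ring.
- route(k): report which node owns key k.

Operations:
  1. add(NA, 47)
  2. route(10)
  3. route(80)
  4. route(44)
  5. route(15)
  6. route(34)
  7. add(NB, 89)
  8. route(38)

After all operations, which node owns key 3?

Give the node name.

Op 1: add NA@47 -> ring=[47:NA]
Op 2: route key 10: smallest pos >= 10 is 47 -> NA
Op 3: route key 80: none >= 80, wrap to smallest pos 47 -> NA
Op 4: route key 44: smallest pos >= 44 is 47 -> NA
Op 5: route key 15: smallest pos >= 15 is 47 -> NA
Op 6: route key 34: smallest pos >= 34 is 47 -> NA
Op 7: add NB@89 -> ring=[47:NA,89:NB]
Op 8: route key 38: smallest pos >= 38 is 47 -> NA
Final route key 3: smallest pos >= 3 is 47 -> NA

Answer: NA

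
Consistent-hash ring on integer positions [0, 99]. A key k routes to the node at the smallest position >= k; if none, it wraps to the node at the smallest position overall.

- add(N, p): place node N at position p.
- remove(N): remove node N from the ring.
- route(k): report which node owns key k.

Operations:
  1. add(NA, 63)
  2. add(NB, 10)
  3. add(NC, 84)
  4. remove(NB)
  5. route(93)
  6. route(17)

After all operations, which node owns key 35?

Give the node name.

Op 1: add NA@63 -> ring=[63:NA]
Op 2: add NB@10 -> ring=[10:NB,63:NA]
Op 3: add NC@84 -> ring=[10:NB,63:NA,84:NC]
Op 4: remove NB -> ring=[63:NA,84:NC]
Op 5: route key 93: none >= 93, wrap to smallest pos 63 -> NA
Op 6: route key 17: smallest pos >= 17 is 63 -> NA
Final route key 35: smallest pos >= 35 is 63 -> NA

Answer: NA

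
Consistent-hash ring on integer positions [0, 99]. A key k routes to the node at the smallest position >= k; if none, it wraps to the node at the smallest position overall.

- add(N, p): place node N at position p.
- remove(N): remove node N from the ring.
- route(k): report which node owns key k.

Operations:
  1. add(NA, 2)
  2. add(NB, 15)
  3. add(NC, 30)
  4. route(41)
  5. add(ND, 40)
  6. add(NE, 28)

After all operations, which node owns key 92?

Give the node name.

Answer: NA

Derivation:
Op 1: add NA@2 -> ring=[2:NA]
Op 2: add NB@15 -> ring=[2:NA,15:NB]
Op 3: add NC@30 -> ring=[2:NA,15:NB,30:NC]
Op 4: route key 41: none >= 41, wrap to smallest pos 2 -> NA
Op 5: add ND@40 -> ring=[2:NA,15:NB,30:NC,40:ND]
Op 6: add NE@28 -> ring=[2:NA,15:NB,28:NE,30:NC,40:ND]
Final route key 92: none >= 92, wrap to smallest pos 2 -> NA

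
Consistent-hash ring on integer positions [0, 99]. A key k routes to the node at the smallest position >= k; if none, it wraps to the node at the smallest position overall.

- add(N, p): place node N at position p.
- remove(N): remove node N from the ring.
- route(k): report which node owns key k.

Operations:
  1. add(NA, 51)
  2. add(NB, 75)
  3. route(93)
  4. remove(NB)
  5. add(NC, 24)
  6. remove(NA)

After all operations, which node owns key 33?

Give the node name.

Op 1: add NA@51 -> ring=[51:NA]
Op 2: add NB@75 -> ring=[51:NA,75:NB]
Op 3: route key 93: none >= 93, wrap to smallest pos 51 -> NA
Op 4: remove NB -> ring=[51:NA]
Op 5: add NC@24 -> ring=[24:NC,51:NA]
Op 6: remove NA -> ring=[24:NC]
Final route key 33: none >= 33, wrap to smallest pos 24 -> NC

Answer: NC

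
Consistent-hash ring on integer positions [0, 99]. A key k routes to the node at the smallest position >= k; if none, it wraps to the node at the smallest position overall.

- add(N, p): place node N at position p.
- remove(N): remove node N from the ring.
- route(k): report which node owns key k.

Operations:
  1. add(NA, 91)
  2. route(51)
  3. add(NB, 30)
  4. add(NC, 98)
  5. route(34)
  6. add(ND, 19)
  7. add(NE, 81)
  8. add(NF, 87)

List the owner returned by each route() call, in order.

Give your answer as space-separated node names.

Op 1: add NA@91 -> ring=[91:NA]
Op 2: route key 51: smallest pos >= 51 is 91 -> NA
Op 3: add NB@30 -> ring=[30:NB,91:NA]
Op 4: add NC@98 -> ring=[30:NB,91:NA,98:NC]
Op 5: route key 34: smallest pos >= 34 is 91 -> NA
Op 6: add ND@19 -> ring=[19:ND,30:NB,91:NA,98:NC]
Op 7: add NE@81 -> ring=[19:ND,30:NB,81:NE,91:NA,98:NC]
Op 8: add NF@87 -> ring=[19:ND,30:NB,81:NE,87:NF,91:NA,98:NC]

Answer: NA NA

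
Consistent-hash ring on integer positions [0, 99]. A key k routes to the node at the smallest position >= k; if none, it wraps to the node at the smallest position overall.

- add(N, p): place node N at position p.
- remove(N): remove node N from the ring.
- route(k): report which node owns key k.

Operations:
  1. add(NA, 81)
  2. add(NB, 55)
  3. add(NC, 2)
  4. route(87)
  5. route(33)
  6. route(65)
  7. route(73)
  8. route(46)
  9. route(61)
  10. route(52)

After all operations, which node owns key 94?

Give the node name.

Answer: NC

Derivation:
Op 1: add NA@81 -> ring=[81:NA]
Op 2: add NB@55 -> ring=[55:NB,81:NA]
Op 3: add NC@2 -> ring=[2:NC,55:NB,81:NA]
Op 4: route key 87: none >= 87, wrap to smallest pos 2 -> NC
Op 5: route key 33: smallest pos >= 33 is 55 -> NB
Op 6: route key 65: smallest pos >= 65 is 81 -> NA
Op 7: route key 73: smallest pos >= 73 is 81 -> NA
Op 8: route key 46: smallest pos >= 46 is 55 -> NB
Op 9: route key 61: smallest pos >= 61 is 81 -> NA
Op 10: route key 52: smallest pos >= 52 is 55 -> NB
Final route key 94: none >= 94, wrap to smallest pos 2 -> NC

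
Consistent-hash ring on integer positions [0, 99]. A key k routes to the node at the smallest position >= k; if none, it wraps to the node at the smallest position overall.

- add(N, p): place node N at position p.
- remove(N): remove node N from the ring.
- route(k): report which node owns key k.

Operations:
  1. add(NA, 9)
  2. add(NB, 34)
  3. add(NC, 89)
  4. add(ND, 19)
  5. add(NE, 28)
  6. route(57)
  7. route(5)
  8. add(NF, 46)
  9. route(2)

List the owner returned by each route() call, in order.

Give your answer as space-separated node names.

Op 1: add NA@9 -> ring=[9:NA]
Op 2: add NB@34 -> ring=[9:NA,34:NB]
Op 3: add NC@89 -> ring=[9:NA,34:NB,89:NC]
Op 4: add ND@19 -> ring=[9:NA,19:ND,34:NB,89:NC]
Op 5: add NE@28 -> ring=[9:NA,19:ND,28:NE,34:NB,89:NC]
Op 6: route key 57: smallest pos >= 57 is 89 -> NC
Op 7: route key 5: smallest pos >= 5 is 9 -> NA
Op 8: add NF@46 -> ring=[9:NA,19:ND,28:NE,34:NB,46:NF,89:NC]
Op 9: route key 2: smallest pos >= 2 is 9 -> NA

Answer: NC NA NA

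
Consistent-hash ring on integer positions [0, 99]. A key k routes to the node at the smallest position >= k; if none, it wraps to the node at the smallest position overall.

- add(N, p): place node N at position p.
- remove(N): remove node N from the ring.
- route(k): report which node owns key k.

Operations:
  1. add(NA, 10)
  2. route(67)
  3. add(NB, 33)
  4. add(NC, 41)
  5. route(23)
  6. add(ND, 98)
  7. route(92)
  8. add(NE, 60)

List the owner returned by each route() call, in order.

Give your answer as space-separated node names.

Op 1: add NA@10 -> ring=[10:NA]
Op 2: route key 67: none >= 67, wrap to smallest pos 10 -> NA
Op 3: add NB@33 -> ring=[10:NA,33:NB]
Op 4: add NC@41 -> ring=[10:NA,33:NB,41:NC]
Op 5: route key 23: smallest pos >= 23 is 33 -> NB
Op 6: add ND@98 -> ring=[10:NA,33:NB,41:NC,98:ND]
Op 7: route key 92: smallest pos >= 92 is 98 -> ND
Op 8: add NE@60 -> ring=[10:NA,33:NB,41:NC,60:NE,98:ND]

Answer: NA NB ND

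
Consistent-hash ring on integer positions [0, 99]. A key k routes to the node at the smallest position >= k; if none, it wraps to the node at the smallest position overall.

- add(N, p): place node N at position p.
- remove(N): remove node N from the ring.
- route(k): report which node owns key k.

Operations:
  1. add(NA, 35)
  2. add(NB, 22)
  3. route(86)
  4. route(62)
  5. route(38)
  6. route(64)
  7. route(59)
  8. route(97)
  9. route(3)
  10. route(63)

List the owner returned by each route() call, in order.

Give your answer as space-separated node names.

Op 1: add NA@35 -> ring=[35:NA]
Op 2: add NB@22 -> ring=[22:NB,35:NA]
Op 3: route key 86: none >= 86, wrap to smallest pos 22 -> NB
Op 4: route key 62: none >= 62, wrap to smallest pos 22 -> NB
Op 5: route key 38: none >= 38, wrap to smallest pos 22 -> NB
Op 6: route key 64: none >= 64, wrap to smallest pos 22 -> NB
Op 7: route key 59: none >= 59, wrap to smallest pos 22 -> NB
Op 8: route key 97: none >= 97, wrap to smallest pos 22 -> NB
Op 9: route key 3: smallest pos >= 3 is 22 -> NB
Op 10: route key 63: none >= 63, wrap to smallest pos 22 -> NB

Answer: NB NB NB NB NB NB NB NB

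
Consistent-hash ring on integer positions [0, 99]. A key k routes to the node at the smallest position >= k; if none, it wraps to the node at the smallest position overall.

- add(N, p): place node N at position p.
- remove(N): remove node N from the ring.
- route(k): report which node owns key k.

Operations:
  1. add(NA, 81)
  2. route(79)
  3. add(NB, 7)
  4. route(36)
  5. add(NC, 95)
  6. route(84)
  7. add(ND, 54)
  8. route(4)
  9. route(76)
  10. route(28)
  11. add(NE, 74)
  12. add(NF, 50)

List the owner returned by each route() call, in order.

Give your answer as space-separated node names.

Op 1: add NA@81 -> ring=[81:NA]
Op 2: route key 79: smallest pos >= 79 is 81 -> NA
Op 3: add NB@7 -> ring=[7:NB,81:NA]
Op 4: route key 36: smallest pos >= 36 is 81 -> NA
Op 5: add NC@95 -> ring=[7:NB,81:NA,95:NC]
Op 6: route key 84: smallest pos >= 84 is 95 -> NC
Op 7: add ND@54 -> ring=[7:NB,54:ND,81:NA,95:NC]
Op 8: route key 4: smallest pos >= 4 is 7 -> NB
Op 9: route key 76: smallest pos >= 76 is 81 -> NA
Op 10: route key 28: smallest pos >= 28 is 54 -> ND
Op 11: add NE@74 -> ring=[7:NB,54:ND,74:NE,81:NA,95:NC]
Op 12: add NF@50 -> ring=[7:NB,50:NF,54:ND,74:NE,81:NA,95:NC]

Answer: NA NA NC NB NA ND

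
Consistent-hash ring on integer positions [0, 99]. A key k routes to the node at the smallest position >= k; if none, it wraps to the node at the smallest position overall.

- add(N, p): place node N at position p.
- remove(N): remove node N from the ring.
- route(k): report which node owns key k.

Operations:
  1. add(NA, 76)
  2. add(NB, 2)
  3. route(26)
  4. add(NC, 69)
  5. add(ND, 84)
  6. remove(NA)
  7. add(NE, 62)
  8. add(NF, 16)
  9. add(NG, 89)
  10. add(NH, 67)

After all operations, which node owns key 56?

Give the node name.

Answer: NE

Derivation:
Op 1: add NA@76 -> ring=[76:NA]
Op 2: add NB@2 -> ring=[2:NB,76:NA]
Op 3: route key 26: smallest pos >= 26 is 76 -> NA
Op 4: add NC@69 -> ring=[2:NB,69:NC,76:NA]
Op 5: add ND@84 -> ring=[2:NB,69:NC,76:NA,84:ND]
Op 6: remove NA -> ring=[2:NB,69:NC,84:ND]
Op 7: add NE@62 -> ring=[2:NB,62:NE,69:NC,84:ND]
Op 8: add NF@16 -> ring=[2:NB,16:NF,62:NE,69:NC,84:ND]
Op 9: add NG@89 -> ring=[2:NB,16:NF,62:NE,69:NC,84:ND,89:NG]
Op 10: add NH@67 -> ring=[2:NB,16:NF,62:NE,67:NH,69:NC,84:ND,89:NG]
Final route key 56: smallest pos >= 56 is 62 -> NE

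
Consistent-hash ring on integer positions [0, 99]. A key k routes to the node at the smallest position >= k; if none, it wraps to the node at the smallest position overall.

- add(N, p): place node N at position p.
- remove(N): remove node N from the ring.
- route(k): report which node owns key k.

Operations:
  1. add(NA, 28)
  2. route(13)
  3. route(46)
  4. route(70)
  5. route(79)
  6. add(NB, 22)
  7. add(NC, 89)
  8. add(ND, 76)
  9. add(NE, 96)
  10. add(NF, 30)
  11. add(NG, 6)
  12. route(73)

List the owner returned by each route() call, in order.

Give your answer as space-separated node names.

Op 1: add NA@28 -> ring=[28:NA]
Op 2: route key 13: smallest pos >= 13 is 28 -> NA
Op 3: route key 46: none >= 46, wrap to smallest pos 28 -> NA
Op 4: route key 70: none >= 70, wrap to smallest pos 28 -> NA
Op 5: route key 79: none >= 79, wrap to smallest pos 28 -> NA
Op 6: add NB@22 -> ring=[22:NB,28:NA]
Op 7: add NC@89 -> ring=[22:NB,28:NA,89:NC]
Op 8: add ND@76 -> ring=[22:NB,28:NA,76:ND,89:NC]
Op 9: add NE@96 -> ring=[22:NB,28:NA,76:ND,89:NC,96:NE]
Op 10: add NF@30 -> ring=[22:NB,28:NA,30:NF,76:ND,89:NC,96:NE]
Op 11: add NG@6 -> ring=[6:NG,22:NB,28:NA,30:NF,76:ND,89:NC,96:NE]
Op 12: route key 73: smallest pos >= 73 is 76 -> ND

Answer: NA NA NA NA ND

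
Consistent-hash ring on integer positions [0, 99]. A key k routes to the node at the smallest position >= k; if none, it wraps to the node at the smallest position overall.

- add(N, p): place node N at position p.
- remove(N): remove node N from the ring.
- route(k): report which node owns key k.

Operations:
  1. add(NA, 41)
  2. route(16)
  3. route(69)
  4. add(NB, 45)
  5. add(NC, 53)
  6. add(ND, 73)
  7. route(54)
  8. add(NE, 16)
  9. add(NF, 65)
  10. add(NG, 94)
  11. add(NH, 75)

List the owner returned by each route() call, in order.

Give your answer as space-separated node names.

Answer: NA NA ND

Derivation:
Op 1: add NA@41 -> ring=[41:NA]
Op 2: route key 16: smallest pos >= 16 is 41 -> NA
Op 3: route key 69: none >= 69, wrap to smallest pos 41 -> NA
Op 4: add NB@45 -> ring=[41:NA,45:NB]
Op 5: add NC@53 -> ring=[41:NA,45:NB,53:NC]
Op 6: add ND@73 -> ring=[41:NA,45:NB,53:NC,73:ND]
Op 7: route key 54: smallest pos >= 54 is 73 -> ND
Op 8: add NE@16 -> ring=[16:NE,41:NA,45:NB,53:NC,73:ND]
Op 9: add NF@65 -> ring=[16:NE,41:NA,45:NB,53:NC,65:NF,73:ND]
Op 10: add NG@94 -> ring=[16:NE,41:NA,45:NB,53:NC,65:NF,73:ND,94:NG]
Op 11: add NH@75 -> ring=[16:NE,41:NA,45:NB,53:NC,65:NF,73:ND,75:NH,94:NG]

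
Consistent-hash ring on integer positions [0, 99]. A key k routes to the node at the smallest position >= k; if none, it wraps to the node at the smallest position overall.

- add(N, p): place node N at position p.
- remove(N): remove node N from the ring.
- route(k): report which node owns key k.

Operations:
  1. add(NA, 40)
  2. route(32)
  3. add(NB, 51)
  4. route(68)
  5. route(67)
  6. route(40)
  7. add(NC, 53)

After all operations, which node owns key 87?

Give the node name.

Answer: NA

Derivation:
Op 1: add NA@40 -> ring=[40:NA]
Op 2: route key 32: smallest pos >= 32 is 40 -> NA
Op 3: add NB@51 -> ring=[40:NA,51:NB]
Op 4: route key 68: none >= 68, wrap to smallest pos 40 -> NA
Op 5: route key 67: none >= 67, wrap to smallest pos 40 -> NA
Op 6: route key 40: smallest pos >= 40 is 40 -> NA
Op 7: add NC@53 -> ring=[40:NA,51:NB,53:NC]
Final route key 87: none >= 87, wrap to smallest pos 40 -> NA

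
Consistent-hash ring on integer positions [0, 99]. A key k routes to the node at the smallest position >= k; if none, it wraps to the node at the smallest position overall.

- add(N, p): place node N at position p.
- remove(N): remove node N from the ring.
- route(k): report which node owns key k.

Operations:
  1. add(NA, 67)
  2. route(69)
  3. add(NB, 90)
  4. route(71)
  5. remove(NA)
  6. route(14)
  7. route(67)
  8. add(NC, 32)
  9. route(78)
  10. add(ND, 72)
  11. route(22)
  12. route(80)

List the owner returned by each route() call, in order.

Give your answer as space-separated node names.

Answer: NA NB NB NB NB NC NB

Derivation:
Op 1: add NA@67 -> ring=[67:NA]
Op 2: route key 69: none >= 69, wrap to smallest pos 67 -> NA
Op 3: add NB@90 -> ring=[67:NA,90:NB]
Op 4: route key 71: smallest pos >= 71 is 90 -> NB
Op 5: remove NA -> ring=[90:NB]
Op 6: route key 14: smallest pos >= 14 is 90 -> NB
Op 7: route key 67: smallest pos >= 67 is 90 -> NB
Op 8: add NC@32 -> ring=[32:NC,90:NB]
Op 9: route key 78: smallest pos >= 78 is 90 -> NB
Op 10: add ND@72 -> ring=[32:NC,72:ND,90:NB]
Op 11: route key 22: smallest pos >= 22 is 32 -> NC
Op 12: route key 80: smallest pos >= 80 is 90 -> NB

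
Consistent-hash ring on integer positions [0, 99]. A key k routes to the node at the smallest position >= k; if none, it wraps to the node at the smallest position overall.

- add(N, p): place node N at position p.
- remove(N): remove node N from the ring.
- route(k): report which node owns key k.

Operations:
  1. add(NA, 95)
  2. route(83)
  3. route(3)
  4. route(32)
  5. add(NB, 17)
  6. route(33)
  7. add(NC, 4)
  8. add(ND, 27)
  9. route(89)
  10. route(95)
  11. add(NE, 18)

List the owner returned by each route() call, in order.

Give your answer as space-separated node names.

Answer: NA NA NA NA NA NA

Derivation:
Op 1: add NA@95 -> ring=[95:NA]
Op 2: route key 83: smallest pos >= 83 is 95 -> NA
Op 3: route key 3: smallest pos >= 3 is 95 -> NA
Op 4: route key 32: smallest pos >= 32 is 95 -> NA
Op 5: add NB@17 -> ring=[17:NB,95:NA]
Op 6: route key 33: smallest pos >= 33 is 95 -> NA
Op 7: add NC@4 -> ring=[4:NC,17:NB,95:NA]
Op 8: add ND@27 -> ring=[4:NC,17:NB,27:ND,95:NA]
Op 9: route key 89: smallest pos >= 89 is 95 -> NA
Op 10: route key 95: smallest pos >= 95 is 95 -> NA
Op 11: add NE@18 -> ring=[4:NC,17:NB,18:NE,27:ND,95:NA]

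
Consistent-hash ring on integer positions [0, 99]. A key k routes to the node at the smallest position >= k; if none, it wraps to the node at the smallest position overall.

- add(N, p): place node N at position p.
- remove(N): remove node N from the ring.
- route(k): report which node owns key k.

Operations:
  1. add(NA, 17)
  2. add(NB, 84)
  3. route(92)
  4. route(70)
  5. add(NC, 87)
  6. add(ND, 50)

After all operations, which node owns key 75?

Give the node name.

Answer: NB

Derivation:
Op 1: add NA@17 -> ring=[17:NA]
Op 2: add NB@84 -> ring=[17:NA,84:NB]
Op 3: route key 92: none >= 92, wrap to smallest pos 17 -> NA
Op 4: route key 70: smallest pos >= 70 is 84 -> NB
Op 5: add NC@87 -> ring=[17:NA,84:NB,87:NC]
Op 6: add ND@50 -> ring=[17:NA,50:ND,84:NB,87:NC]
Final route key 75: smallest pos >= 75 is 84 -> NB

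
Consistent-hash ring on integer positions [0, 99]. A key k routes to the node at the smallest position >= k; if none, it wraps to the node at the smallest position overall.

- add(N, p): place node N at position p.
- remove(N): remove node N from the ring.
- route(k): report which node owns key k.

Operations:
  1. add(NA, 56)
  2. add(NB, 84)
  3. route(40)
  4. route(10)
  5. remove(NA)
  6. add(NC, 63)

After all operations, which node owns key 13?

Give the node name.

Answer: NC

Derivation:
Op 1: add NA@56 -> ring=[56:NA]
Op 2: add NB@84 -> ring=[56:NA,84:NB]
Op 3: route key 40: smallest pos >= 40 is 56 -> NA
Op 4: route key 10: smallest pos >= 10 is 56 -> NA
Op 5: remove NA -> ring=[84:NB]
Op 6: add NC@63 -> ring=[63:NC,84:NB]
Final route key 13: smallest pos >= 13 is 63 -> NC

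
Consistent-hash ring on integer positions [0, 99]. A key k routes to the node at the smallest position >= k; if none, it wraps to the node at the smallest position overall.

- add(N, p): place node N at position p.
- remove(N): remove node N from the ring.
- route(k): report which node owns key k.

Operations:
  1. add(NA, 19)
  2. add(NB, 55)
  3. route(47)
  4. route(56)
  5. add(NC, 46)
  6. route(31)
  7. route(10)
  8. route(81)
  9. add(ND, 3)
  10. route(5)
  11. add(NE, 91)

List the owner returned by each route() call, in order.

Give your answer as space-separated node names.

Op 1: add NA@19 -> ring=[19:NA]
Op 2: add NB@55 -> ring=[19:NA,55:NB]
Op 3: route key 47: smallest pos >= 47 is 55 -> NB
Op 4: route key 56: none >= 56, wrap to smallest pos 19 -> NA
Op 5: add NC@46 -> ring=[19:NA,46:NC,55:NB]
Op 6: route key 31: smallest pos >= 31 is 46 -> NC
Op 7: route key 10: smallest pos >= 10 is 19 -> NA
Op 8: route key 81: none >= 81, wrap to smallest pos 19 -> NA
Op 9: add ND@3 -> ring=[3:ND,19:NA,46:NC,55:NB]
Op 10: route key 5: smallest pos >= 5 is 19 -> NA
Op 11: add NE@91 -> ring=[3:ND,19:NA,46:NC,55:NB,91:NE]

Answer: NB NA NC NA NA NA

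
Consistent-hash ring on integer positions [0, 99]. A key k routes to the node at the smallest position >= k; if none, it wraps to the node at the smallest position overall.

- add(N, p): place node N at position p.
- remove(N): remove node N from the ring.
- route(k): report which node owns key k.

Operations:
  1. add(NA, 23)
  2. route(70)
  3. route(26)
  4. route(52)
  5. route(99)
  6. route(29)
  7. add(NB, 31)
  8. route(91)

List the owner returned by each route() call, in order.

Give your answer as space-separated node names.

Answer: NA NA NA NA NA NA

Derivation:
Op 1: add NA@23 -> ring=[23:NA]
Op 2: route key 70: none >= 70, wrap to smallest pos 23 -> NA
Op 3: route key 26: none >= 26, wrap to smallest pos 23 -> NA
Op 4: route key 52: none >= 52, wrap to smallest pos 23 -> NA
Op 5: route key 99: none >= 99, wrap to smallest pos 23 -> NA
Op 6: route key 29: none >= 29, wrap to smallest pos 23 -> NA
Op 7: add NB@31 -> ring=[23:NA,31:NB]
Op 8: route key 91: none >= 91, wrap to smallest pos 23 -> NA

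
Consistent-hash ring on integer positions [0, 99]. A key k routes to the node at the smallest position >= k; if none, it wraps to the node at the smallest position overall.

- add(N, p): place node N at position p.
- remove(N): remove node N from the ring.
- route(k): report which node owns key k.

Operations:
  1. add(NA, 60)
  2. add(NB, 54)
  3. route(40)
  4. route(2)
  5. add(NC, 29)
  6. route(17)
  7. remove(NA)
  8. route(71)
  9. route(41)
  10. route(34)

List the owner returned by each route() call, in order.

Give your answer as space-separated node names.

Op 1: add NA@60 -> ring=[60:NA]
Op 2: add NB@54 -> ring=[54:NB,60:NA]
Op 3: route key 40: smallest pos >= 40 is 54 -> NB
Op 4: route key 2: smallest pos >= 2 is 54 -> NB
Op 5: add NC@29 -> ring=[29:NC,54:NB,60:NA]
Op 6: route key 17: smallest pos >= 17 is 29 -> NC
Op 7: remove NA -> ring=[29:NC,54:NB]
Op 8: route key 71: none >= 71, wrap to smallest pos 29 -> NC
Op 9: route key 41: smallest pos >= 41 is 54 -> NB
Op 10: route key 34: smallest pos >= 34 is 54 -> NB

Answer: NB NB NC NC NB NB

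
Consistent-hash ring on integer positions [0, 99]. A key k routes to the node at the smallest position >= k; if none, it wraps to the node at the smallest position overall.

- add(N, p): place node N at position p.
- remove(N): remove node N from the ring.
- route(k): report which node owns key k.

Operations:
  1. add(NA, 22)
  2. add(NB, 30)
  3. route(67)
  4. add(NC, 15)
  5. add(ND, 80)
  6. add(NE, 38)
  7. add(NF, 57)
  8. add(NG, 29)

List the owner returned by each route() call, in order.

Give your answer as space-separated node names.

Answer: NA

Derivation:
Op 1: add NA@22 -> ring=[22:NA]
Op 2: add NB@30 -> ring=[22:NA,30:NB]
Op 3: route key 67: none >= 67, wrap to smallest pos 22 -> NA
Op 4: add NC@15 -> ring=[15:NC,22:NA,30:NB]
Op 5: add ND@80 -> ring=[15:NC,22:NA,30:NB,80:ND]
Op 6: add NE@38 -> ring=[15:NC,22:NA,30:NB,38:NE,80:ND]
Op 7: add NF@57 -> ring=[15:NC,22:NA,30:NB,38:NE,57:NF,80:ND]
Op 8: add NG@29 -> ring=[15:NC,22:NA,29:NG,30:NB,38:NE,57:NF,80:ND]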